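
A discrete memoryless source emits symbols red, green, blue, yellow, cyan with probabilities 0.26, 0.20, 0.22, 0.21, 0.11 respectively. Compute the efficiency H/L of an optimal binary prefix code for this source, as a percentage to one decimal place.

Entropy H = −Σ p log₂ p ≈ 2.2734 bits.
Huffman merges: 11/100+1/5→31/100; 21/100+11/50→43/100; 13/50+31/100→57/100; 43/100+57/100→1. L = 231/100 ≈ 2.3100.
Efficiency = H/L = 2.2734/2.3100 = 98.4%.

98.4%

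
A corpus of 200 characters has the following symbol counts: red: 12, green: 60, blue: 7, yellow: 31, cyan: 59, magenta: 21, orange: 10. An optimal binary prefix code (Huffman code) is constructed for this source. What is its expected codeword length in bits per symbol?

Probabilities are the counts divided by 200.
Repeatedly combine the two least-probable nodes; the expected code length is the sum of the merged weights.
merge 7/200 + 1/20 → 17/200
merge 3/50 + 17/200 → 29/200
merge 21/200 + 29/200 → 1/4
merge 31/200 + 1/4 → 81/200
merge 59/200 + 3/10 → 119/200
merge 81/200 + 119/200 → 1
L = 17/200 + 29/200 + 1/4 + 81/200 + 119/200 + 1 = 62/25 = 2.48 bits/symbol.

2.48 bits/symbol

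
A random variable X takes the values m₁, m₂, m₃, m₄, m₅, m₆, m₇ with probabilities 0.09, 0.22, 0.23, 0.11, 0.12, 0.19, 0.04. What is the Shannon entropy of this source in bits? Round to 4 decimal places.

2.6392 bits

H = −Σ pᵢ log₂ pᵢ.
−0.09·log₂(0.09) = 0.3127
−0.22·log₂(0.22) = 0.4806
−0.23·log₂(0.23) = 0.4877
−0.11·log₂(0.11) = 0.3503
−0.12·log₂(0.12) = 0.3671
−0.19·log₂(0.19) = 0.4552
−0.04·log₂(0.04) = 0.1858
Sum ≈ 2.6392 → 2.6392 bits.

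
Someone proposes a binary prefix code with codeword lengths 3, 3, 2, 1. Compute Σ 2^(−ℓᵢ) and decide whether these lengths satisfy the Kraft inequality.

With common denominator 2^3 = 8: Σ 2^(−ℓᵢ) = 1/8 + 1/8 + 2/8 + 4/8 = 8/8 = 1.
Kraft's inequality requires Σ ≤ 1; here Σ = 1 ≤ 1, so such a prefix code exists.

1; yes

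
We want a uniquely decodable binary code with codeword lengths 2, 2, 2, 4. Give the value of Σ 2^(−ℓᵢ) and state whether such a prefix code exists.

With common denominator 2^4 = 16: Σ 2^(−ℓᵢ) = 4/16 + 4/16 + 4/16 + 1/16 = 13/16 = 0.8125.
Kraft's inequality requires Σ ≤ 1; here Σ = 0.8125 ≤ 1, so such a prefix code exists.

0.8125; yes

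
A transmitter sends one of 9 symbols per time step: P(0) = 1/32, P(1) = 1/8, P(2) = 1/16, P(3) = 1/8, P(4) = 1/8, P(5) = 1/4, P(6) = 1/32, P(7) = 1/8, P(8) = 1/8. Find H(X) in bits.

2.9375 bits

Each probability is a power of 1/2, so log₂(1/p) is an integer.
H = Σ p·log₂(1/p) = 1/32·5 + 1/8·3 + 1/16·4 + 1/8·3 + 1/8·3 + 1/4·2 + 1/32·5 + 1/8·3 + 1/8·3 = 2.9375 bits.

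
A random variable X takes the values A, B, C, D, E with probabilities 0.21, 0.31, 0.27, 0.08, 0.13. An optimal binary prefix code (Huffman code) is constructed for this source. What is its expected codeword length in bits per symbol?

2.21 bits/symbol

Repeatedly combine the two least-probable nodes; the expected code length is the sum of the merged weights.
merge 2/25 + 13/100 → 21/100
merge 21/100 + 21/100 → 21/50
merge 27/100 + 31/100 → 29/50
merge 21/50 + 29/50 → 1
L = 21/100 + 21/50 + 29/50 + 1 = 221/100 = 2.21 bits/symbol.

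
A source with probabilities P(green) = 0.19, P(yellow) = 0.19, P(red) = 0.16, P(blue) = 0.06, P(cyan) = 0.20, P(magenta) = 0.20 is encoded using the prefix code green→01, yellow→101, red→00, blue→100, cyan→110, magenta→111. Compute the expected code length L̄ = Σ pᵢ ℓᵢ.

L̄ = Σ pᵢ·ℓᵢ = 0.19·2 + 0.19·3 + 0.16·2 + 0.06·3 + 0.20·3 + 0.20·3 = 2.65 bits/symbol.

2.65 bits/symbol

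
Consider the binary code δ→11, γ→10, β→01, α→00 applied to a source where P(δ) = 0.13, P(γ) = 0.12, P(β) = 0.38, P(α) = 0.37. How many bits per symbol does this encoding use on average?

2 bits/symbol

L̄ = Σ pᵢ·ℓᵢ = 0.13·2 + 0.12·2 + 0.38·2 + 0.37·2 = 2 bits/symbol.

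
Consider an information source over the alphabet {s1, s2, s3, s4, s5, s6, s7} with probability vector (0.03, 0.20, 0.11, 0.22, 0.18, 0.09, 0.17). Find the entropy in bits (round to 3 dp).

2.640 bits

H = −Σ pᵢ log₂ pᵢ.
−0.03·log₂(0.03) = 0.1518
−0.20·log₂(0.20) = 0.4644
−0.11·log₂(0.11) = 0.3503
−0.22·log₂(0.22) = 0.4806
−0.18·log₂(0.18) = 0.4453
−0.09·log₂(0.09) = 0.3127
−0.17·log₂(0.17) = 0.4346
Sum ≈ 2.6396 → 2.640 bits.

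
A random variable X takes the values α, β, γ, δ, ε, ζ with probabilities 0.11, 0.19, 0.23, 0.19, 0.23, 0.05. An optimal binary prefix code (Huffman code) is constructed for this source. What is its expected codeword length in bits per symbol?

Repeatedly combine the two least-probable nodes; the expected code length is the sum of the merged weights.
merge 1/20 + 11/100 → 4/25
merge 4/25 + 19/100 → 7/20
merge 19/100 + 23/100 → 21/50
merge 23/100 + 7/20 → 29/50
merge 21/50 + 29/50 → 1
L = 4/25 + 7/20 + 21/50 + 29/50 + 1 = 251/100 = 2.51 bits/symbol.

2.51 bits/symbol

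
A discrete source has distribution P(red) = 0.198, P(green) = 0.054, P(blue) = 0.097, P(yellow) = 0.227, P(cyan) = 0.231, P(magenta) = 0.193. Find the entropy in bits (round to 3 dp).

H = −Σ pᵢ log₂ pᵢ.
−0.198·log₂(0.198) = 0.4626
−0.054·log₂(0.054) = 0.2274
−0.097·log₂(0.097) = 0.3265
−0.227·log₂(0.227) = 0.4856
−0.231·log₂(0.231) = 0.4883
−0.193·log₂(0.193) = 0.4581
Sum ≈ 2.4485 → 2.448 bits.

2.448 bits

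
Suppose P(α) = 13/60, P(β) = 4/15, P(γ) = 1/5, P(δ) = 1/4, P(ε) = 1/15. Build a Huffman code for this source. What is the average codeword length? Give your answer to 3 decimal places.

Repeatedly combine the two least-probable nodes; the expected code length is the sum of the merged weights.
merge 1/15 + 1/5 → 4/15
merge 13/60 + 1/4 → 7/15
merge 4/15 + 4/15 → 8/15
merge 7/15 + 8/15 → 1
L = 4/15 + 7/15 + 8/15 + 1 = 34/15 ≈ 2.267 bits/symbol.

2.267 bits/symbol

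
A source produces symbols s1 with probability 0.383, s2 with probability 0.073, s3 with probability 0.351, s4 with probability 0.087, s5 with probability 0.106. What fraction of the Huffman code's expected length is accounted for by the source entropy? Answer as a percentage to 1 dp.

97.2%

Entropy H = −Σ p log₂ p ≈ 1.9858 bits.
Huffman merges: 73/1000+87/1000→4/25; 53/500+4/25→133/500; 133/500+351/1000→617/1000; 383/1000+617/1000→1. L = 2043/1000 ≈ 2.0430.
Efficiency = H/L = 1.9858/2.0430 = 97.2%.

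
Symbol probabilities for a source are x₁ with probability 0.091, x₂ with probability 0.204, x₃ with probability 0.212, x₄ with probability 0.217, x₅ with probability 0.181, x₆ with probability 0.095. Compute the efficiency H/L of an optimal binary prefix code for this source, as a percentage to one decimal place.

Entropy H = −Σ p log₂ p ≈ 2.5042 bits.
Huffman merges: 91/1000+19/200→93/500; 181/1000+93/500→367/1000; 51/250+53/250→52/125; 217/1000+367/1000→73/125; 52/125+73/125→1. L = 2553/1000 ≈ 2.5530.
Efficiency = H/L = 2.5042/2.5530 = 98.1%.

98.1%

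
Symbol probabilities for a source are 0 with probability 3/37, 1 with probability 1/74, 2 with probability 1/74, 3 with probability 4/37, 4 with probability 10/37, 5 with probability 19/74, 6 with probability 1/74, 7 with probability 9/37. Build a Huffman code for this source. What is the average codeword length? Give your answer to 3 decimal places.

Repeatedly combine the two least-probable nodes; the expected code length is the sum of the merged weights.
merge 1/74 + 1/74 → 1/37
merge 1/74 + 1/37 → 3/74
merge 3/74 + 3/37 → 9/74
merge 4/37 + 9/74 → 17/74
merge 17/74 + 9/37 → 35/74
merge 19/74 + 10/37 → 39/74
merge 35/74 + 39/74 → 1
L = 1/37 + 3/74 + 9/74 + 17/74 + 35/74 + 39/74 + 1 = 179/74 ≈ 2.419 bits/symbol.

2.419 bits/symbol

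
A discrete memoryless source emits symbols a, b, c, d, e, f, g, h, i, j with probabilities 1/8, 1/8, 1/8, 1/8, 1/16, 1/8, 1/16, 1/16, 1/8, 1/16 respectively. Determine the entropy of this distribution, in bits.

3.25 bits

Each probability is a power of 1/2, so log₂(1/p) is an integer.
H = Σ p·log₂(1/p) = 1/8·3 + 1/8·3 + 1/8·3 + 1/8·3 + 1/16·4 + 1/8·3 + 1/16·4 + 1/16·4 + 1/8·3 + 1/16·4 = 3.25 bits.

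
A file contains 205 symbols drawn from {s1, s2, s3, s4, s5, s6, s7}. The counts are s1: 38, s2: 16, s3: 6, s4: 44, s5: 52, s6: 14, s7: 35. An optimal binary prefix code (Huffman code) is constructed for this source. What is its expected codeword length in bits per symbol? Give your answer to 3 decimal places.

Probabilities are the counts divided by 205.
Repeatedly combine the two least-probable nodes; the expected code length is the sum of the merged weights.
merge 6/205 + 14/205 → 4/41
merge 16/205 + 4/41 → 36/205
merge 7/41 + 36/205 → 71/205
merge 38/205 + 44/205 → 2/5
merge 52/205 + 71/205 → 3/5
merge 2/5 + 3/5 → 1
L = 4/41 + 36/205 + 71/205 + 2/5 + 3/5 + 1 = 537/205 ≈ 2.620 bits/symbol.

2.620 bits/symbol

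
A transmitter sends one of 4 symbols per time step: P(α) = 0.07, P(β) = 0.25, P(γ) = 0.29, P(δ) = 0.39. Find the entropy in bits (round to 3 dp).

H = −Σ pᵢ log₂ pᵢ.
−0.07·log₂(0.07) = 0.2686
−0.25·log₂(0.25) = 0.5000
−0.29·log₂(0.29) = 0.5179
−0.39·log₂(0.39) = 0.5298
Sum ≈ 1.8163 → 1.816 bits.

1.816 bits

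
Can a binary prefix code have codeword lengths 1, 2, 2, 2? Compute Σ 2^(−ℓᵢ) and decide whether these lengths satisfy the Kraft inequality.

With common denominator 2^2 = 4: Σ 2^(−ℓᵢ) = 2/4 + 1/4 + 1/4 + 1/4 = 5/4 = 1.25.
Kraft's inequality requires Σ ≤ 1; here Σ = 1.25 > 1, so no such prefix code exists.

1.25; no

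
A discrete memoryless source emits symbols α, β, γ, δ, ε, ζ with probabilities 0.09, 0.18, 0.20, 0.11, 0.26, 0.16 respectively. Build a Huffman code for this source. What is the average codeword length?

Repeatedly combine the two least-probable nodes; the expected code length is the sum of the merged weights.
merge 9/100 + 11/100 → 1/5
merge 4/25 + 9/50 → 17/50
merge 1/5 + 1/5 → 2/5
merge 13/50 + 17/50 → 3/5
merge 2/5 + 3/5 → 1
L = 1/5 + 17/50 + 2/5 + 3/5 + 1 = 127/50 = 2.54 bits/symbol.

2.54 bits/symbol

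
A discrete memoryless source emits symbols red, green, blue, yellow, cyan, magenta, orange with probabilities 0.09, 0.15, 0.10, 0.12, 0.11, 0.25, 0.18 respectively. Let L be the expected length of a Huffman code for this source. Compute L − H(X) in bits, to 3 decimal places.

Entropy H = −Σ p log₂ p ≈ 2.7181 bits.
Huffman merges: 9/100+1/10→19/100; 11/100+3/25→23/100; 3/20+9/50→33/100; 19/100+23/100→21/50; 1/4+33/100→29/50; 21/50+29/50→1. L = 11/4 ≈ 2.7500.
L − H = 2.7500 − 2.7181 = 0.032 bits.

0.032 bits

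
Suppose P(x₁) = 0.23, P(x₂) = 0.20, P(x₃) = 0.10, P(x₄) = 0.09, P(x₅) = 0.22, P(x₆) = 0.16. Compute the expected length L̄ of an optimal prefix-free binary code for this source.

Repeatedly combine the two least-probable nodes; the expected code length is the sum of the merged weights.
merge 9/100 + 1/10 → 19/100
merge 4/25 + 19/100 → 7/20
merge 1/5 + 11/50 → 21/50
merge 23/100 + 7/20 → 29/50
merge 21/50 + 29/50 → 1
L = 19/100 + 7/20 + 21/50 + 29/50 + 1 = 127/50 = 2.54 bits/symbol.

2.54 bits/symbol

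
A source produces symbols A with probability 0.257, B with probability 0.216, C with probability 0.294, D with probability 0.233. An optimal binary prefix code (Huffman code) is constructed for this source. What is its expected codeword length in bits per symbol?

2 bits/symbol

Repeatedly combine the two least-probable nodes; the expected code length is the sum of the merged weights.
merge 27/125 + 233/1000 → 449/1000
merge 257/1000 + 147/500 → 551/1000
merge 449/1000 + 551/1000 → 1
L = 449/1000 + 551/1000 + 1 = 2 bits/symbol.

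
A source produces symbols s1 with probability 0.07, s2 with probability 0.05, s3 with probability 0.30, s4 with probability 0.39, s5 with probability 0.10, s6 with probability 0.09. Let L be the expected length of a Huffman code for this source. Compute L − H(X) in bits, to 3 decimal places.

0.050 bits

Entropy H = −Σ p log₂ p ≈ 2.1804 bits.
Huffman merges: 1/20+7/100→3/25; 9/100+1/10→19/100; 3/25+19/100→31/100; 3/10+31/100→61/100; 39/100+61/100→1. L = 223/100 ≈ 2.2300.
L − H = 2.2300 − 2.1804 = 0.050 bits.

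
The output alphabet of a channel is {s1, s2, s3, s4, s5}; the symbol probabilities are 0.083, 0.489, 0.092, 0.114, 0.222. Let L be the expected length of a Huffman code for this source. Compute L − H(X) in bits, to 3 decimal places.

Entropy H = −Σ p log₂ p ≈ 1.9586 bits.
Huffman merges: 83/1000+23/250→7/40; 57/500+7/40→289/1000; 111/500+289/1000→511/1000; 489/1000+511/1000→1. L = 79/40 ≈ 1.9750.
L − H = 1.9750 − 1.9586 = 0.016 bits.

0.016 bits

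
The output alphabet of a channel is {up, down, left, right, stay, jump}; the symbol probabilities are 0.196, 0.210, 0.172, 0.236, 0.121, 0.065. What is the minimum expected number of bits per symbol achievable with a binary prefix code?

2.544 bits/symbol

Repeatedly combine the two least-probable nodes; the expected code length is the sum of the merged weights.
merge 13/200 + 121/1000 → 93/500
merge 43/250 + 93/500 → 179/500
merge 49/250 + 21/100 → 203/500
merge 59/250 + 179/500 → 297/500
merge 203/500 + 297/500 → 1
L = 93/500 + 179/500 + 203/500 + 297/500 + 1 = 318/125 = 2.544 bits/symbol.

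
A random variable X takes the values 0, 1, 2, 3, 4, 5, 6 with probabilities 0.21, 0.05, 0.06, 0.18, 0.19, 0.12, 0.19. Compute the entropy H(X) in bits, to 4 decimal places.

2.6553 bits

H = −Σ pᵢ log₂ pᵢ.
−0.21·log₂(0.21) = 0.4728
−0.05·log₂(0.05) = 0.2161
−0.06·log₂(0.06) = 0.2435
−0.18·log₂(0.18) = 0.4453
−0.19·log₂(0.19) = 0.4552
−0.12·log₂(0.12) = 0.3671
−0.19·log₂(0.19) = 0.4552
Sum ≈ 2.6553 → 2.6553 bits.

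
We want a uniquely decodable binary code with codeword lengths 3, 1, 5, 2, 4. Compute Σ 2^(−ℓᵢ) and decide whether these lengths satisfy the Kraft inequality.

With common denominator 2^5 = 32: Σ 2^(−ℓᵢ) = 4/32 + 16/32 + 1/32 + 8/32 + 2/32 = 31/32 = 0.96875.
Kraft's inequality requires Σ ≤ 1; here Σ = 0.96875 ≤ 1, so such a prefix code exists.

0.96875; yes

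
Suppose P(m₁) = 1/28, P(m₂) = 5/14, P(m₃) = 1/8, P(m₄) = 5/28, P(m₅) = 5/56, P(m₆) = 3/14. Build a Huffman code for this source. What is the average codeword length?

2.375 bits/symbol

Repeatedly combine the two least-probable nodes; the expected code length is the sum of the merged weights.
merge 1/28 + 5/56 → 1/8
merge 1/8 + 1/8 → 1/4
merge 5/28 + 3/14 → 11/28
merge 1/4 + 5/14 → 17/28
merge 11/28 + 17/28 → 1
L = 1/8 + 1/4 + 11/28 + 17/28 + 1 = 19/8 = 2.375 bits/symbol.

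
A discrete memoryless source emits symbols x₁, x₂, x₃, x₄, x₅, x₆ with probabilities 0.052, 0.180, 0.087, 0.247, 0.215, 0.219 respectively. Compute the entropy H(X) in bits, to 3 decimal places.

2.429 bits

H = −Σ pᵢ log₂ pᵢ.
−0.052·log₂(0.052) = 0.2218
−0.180·log₂(0.180) = 0.4453
−0.087·log₂(0.087) = 0.3065
−0.247·log₂(0.247) = 0.4983
−0.215·log₂(0.215) = 0.4768
−0.219·log₂(0.219) = 0.4798
Sum ≈ 2.4285 → 2.429 bits.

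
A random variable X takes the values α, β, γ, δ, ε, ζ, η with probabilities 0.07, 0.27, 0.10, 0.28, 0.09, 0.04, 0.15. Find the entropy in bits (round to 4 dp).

2.5339 bits

H = −Σ pᵢ log₂ pᵢ.
−0.07·log₂(0.07) = 0.2686
−0.27·log₂(0.27) = 0.5100
−0.10·log₂(0.10) = 0.3322
−0.28·log₂(0.28) = 0.5142
−0.09·log₂(0.09) = 0.3127
−0.04·log₂(0.04) = 0.1858
−0.15·log₂(0.15) = 0.4105
Sum ≈ 2.5339 → 2.5339 bits.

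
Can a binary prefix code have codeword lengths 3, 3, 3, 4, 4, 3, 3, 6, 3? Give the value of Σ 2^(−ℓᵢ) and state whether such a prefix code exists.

0.890625; yes

With common denominator 2^6 = 64: Σ 2^(−ℓᵢ) = 8/64 + 8/64 + 8/64 + 4/64 + 4/64 + 8/64 + 8/64 + 1/64 + 8/64 = 57/64 = 0.890625.
Kraft's inequality requires Σ ≤ 1; here Σ = 0.890625 ≤ 1, so such a prefix code exists.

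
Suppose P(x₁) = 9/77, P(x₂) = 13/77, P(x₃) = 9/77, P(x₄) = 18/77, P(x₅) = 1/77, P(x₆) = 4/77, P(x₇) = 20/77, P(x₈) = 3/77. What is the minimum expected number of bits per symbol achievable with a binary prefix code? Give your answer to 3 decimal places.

Repeatedly combine the two least-probable nodes; the expected code length is the sum of the merged weights.
merge 1/77 + 3/77 → 4/77
merge 4/77 + 4/77 → 8/77
merge 8/77 + 9/77 → 17/77
merge 9/77 + 13/77 → 2/7
merge 17/77 + 18/77 → 5/11
merge 20/77 + 2/7 → 6/11
merge 5/11 + 6/11 → 1
L = 4/77 + 8/77 + 17/77 + 2/7 + 5/11 + 6/11 + 1 = 205/77 ≈ 2.662 bits/symbol.

2.662 bits/symbol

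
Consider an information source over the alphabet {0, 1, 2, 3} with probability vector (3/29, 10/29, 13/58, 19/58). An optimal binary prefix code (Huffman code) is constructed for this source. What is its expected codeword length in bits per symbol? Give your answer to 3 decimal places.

1.983 bits/symbol

Repeatedly combine the two least-probable nodes; the expected code length is the sum of the merged weights.
merge 3/29 + 13/58 → 19/58
merge 19/58 + 19/58 → 19/29
merge 10/29 + 19/29 → 1
L = 19/58 + 19/29 + 1 = 115/58 ≈ 1.983 bits/symbol.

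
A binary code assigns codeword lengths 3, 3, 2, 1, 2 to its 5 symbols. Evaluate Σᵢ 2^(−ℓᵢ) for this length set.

1.25

With common denominator 2^3 = 8: Σ 2^(−ℓᵢ) = 1/8 + 1/8 + 2/8 + 4/8 + 2/8 = 10/8 = 1.25.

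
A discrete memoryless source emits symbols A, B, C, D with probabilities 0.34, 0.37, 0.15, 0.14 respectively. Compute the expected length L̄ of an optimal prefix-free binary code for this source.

Repeatedly combine the two least-probable nodes; the expected code length is the sum of the merged weights.
merge 7/50 + 3/20 → 29/100
merge 29/100 + 17/50 → 63/100
merge 37/100 + 63/100 → 1
L = 29/100 + 63/100 + 1 = 48/25 = 1.92 bits/symbol.

1.92 bits/symbol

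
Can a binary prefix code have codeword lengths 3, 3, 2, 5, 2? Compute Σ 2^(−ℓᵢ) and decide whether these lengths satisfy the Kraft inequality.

0.78125; yes

With common denominator 2^5 = 32: Σ 2^(−ℓᵢ) = 4/32 + 4/32 + 8/32 + 1/32 + 8/32 = 25/32 = 0.78125.
Kraft's inequality requires Σ ≤ 1; here Σ = 0.78125 ≤ 1, so such a prefix code exists.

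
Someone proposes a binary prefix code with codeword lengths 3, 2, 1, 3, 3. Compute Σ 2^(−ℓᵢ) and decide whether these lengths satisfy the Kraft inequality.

With common denominator 2^3 = 8: Σ 2^(−ℓᵢ) = 1/8 + 2/8 + 4/8 + 1/8 + 1/8 = 9/8 = 1.125.
Kraft's inequality requires Σ ≤ 1; here Σ = 1.125 > 1, so no such prefix code exists.

1.125; no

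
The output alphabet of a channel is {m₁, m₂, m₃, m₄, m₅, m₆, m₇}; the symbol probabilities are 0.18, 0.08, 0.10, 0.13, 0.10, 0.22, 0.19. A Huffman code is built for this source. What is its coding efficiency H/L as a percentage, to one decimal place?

98.2%

Entropy H = −Σ p log₂ p ≈ 2.7196 bits.
Huffman merges: 2/25+1/10→9/50; 1/10+13/100→23/100; 9/50+9/50→9/25; 19/100+11/50→41/100; 23/100+9/25→59/100; 41/100+59/100→1. L = 277/100 ≈ 2.7700.
Efficiency = H/L = 2.7196/2.7700 = 98.2%.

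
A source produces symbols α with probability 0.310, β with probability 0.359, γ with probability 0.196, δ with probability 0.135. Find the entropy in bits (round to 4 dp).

H = −Σ pᵢ log₂ pᵢ.
−0.310·log₂(0.310) = 0.5238
−0.359·log₂(0.359) = 0.5306
−0.196·log₂(0.196) = 0.4608
−0.135·log₂(0.135) = 0.3900
Sum ≈ 1.9052 → 1.9052 bits.

1.9052 bits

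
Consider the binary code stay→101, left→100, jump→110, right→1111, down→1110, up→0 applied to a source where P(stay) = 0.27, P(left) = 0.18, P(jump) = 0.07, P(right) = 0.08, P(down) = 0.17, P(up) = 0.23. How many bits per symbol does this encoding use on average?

2.79 bits/symbol

L̄ = Σ pᵢ·ℓᵢ = 0.27·3 + 0.18·3 + 0.07·3 + 0.08·4 + 0.17·4 + 0.23·1 = 2.79 bits/symbol.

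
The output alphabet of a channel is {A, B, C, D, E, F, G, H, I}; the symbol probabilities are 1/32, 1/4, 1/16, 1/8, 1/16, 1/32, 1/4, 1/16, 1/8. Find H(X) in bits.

2.8125 bits

Each probability is a power of 1/2, so log₂(1/p) is an integer.
H = Σ p·log₂(1/p) = 1/32·5 + 1/4·2 + 1/16·4 + 1/8·3 + 1/16·4 + 1/32·5 + 1/4·2 + 1/16·4 + 1/8·3 = 2.8125 bits.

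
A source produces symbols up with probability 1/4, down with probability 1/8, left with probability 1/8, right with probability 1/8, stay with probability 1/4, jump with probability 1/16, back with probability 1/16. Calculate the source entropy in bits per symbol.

2.625 bits

Each probability is a power of 1/2, so log₂(1/p) is an integer.
H = Σ p·log₂(1/p) = 1/4·2 + 1/8·3 + 1/8·3 + 1/8·3 + 1/4·2 + 1/16·4 + 1/16·4 = 2.625 bits.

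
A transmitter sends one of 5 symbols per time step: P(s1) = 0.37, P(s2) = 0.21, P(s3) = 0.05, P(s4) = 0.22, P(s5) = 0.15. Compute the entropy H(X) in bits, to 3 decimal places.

2.111 bits

H = −Σ pᵢ log₂ pᵢ.
−0.37·log₂(0.37) = 0.5307
−0.21·log₂(0.21) = 0.4728
−0.05·log₂(0.05) = 0.2161
−0.22·log₂(0.22) = 0.4806
−0.15·log₂(0.15) = 0.4105
Sum ≈ 2.1108 → 2.111 bits.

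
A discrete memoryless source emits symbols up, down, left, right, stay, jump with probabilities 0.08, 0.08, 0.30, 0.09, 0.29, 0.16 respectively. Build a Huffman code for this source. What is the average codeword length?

Repeatedly combine the two least-probable nodes; the expected code length is the sum of the merged weights.
merge 2/25 + 2/25 → 4/25
merge 9/100 + 4/25 → 1/4
merge 4/25 + 1/4 → 41/100
merge 29/100 + 3/10 → 59/100
merge 41/100 + 59/100 → 1
L = 4/25 + 1/4 + 41/100 + 59/100 + 1 = 241/100 = 2.41 bits/symbol.

2.41 bits/symbol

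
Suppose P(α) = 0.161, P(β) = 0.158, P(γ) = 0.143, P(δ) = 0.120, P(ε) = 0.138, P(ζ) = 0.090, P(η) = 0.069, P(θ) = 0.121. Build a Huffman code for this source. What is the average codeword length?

Repeatedly combine the two least-probable nodes; the expected code length is the sum of the merged weights.
merge 69/1000 + 9/100 → 159/1000
merge 3/25 + 121/1000 → 241/1000
merge 69/500 + 143/1000 → 281/1000
merge 79/500 + 159/1000 → 317/1000
merge 161/1000 + 241/1000 → 201/500
merge 281/1000 + 317/1000 → 299/500
merge 201/500 + 299/500 → 1
L = 159/1000 + 241/1000 + 281/1000 + 317/1000 + 201/500 + 299/500 + 1 = 1499/500 = 2.998 bits/symbol.

2.998 bits/symbol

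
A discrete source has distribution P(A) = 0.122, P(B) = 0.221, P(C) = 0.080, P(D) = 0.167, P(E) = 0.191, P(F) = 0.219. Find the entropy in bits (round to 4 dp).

H = −Σ pᵢ log₂ pᵢ.
−0.122·log₂(0.122) = 0.3703
−0.221·log₂(0.221) = 0.4813
−0.080·log₂(0.080) = 0.2915
−0.167·log₂(0.167) = 0.4312
−0.191·log₂(0.191) = 0.4562
−0.219·log₂(0.219) = 0.4798
Sum ≈ 2.5103 → 2.5103 bits.

2.5103 bits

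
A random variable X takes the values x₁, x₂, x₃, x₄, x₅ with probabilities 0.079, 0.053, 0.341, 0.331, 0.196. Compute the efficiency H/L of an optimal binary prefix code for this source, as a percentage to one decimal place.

95.9%

Entropy H = −Σ p log₂ p ≈ 2.0320 bits.
Huffman merges: 53/1000+79/1000→33/250; 33/250+49/250→41/125; 41/125+331/1000→659/1000; 341/1000+659/1000→1. L = 2119/1000 ≈ 2.1190.
Efficiency = H/L = 2.0320/2.1190 = 95.9%.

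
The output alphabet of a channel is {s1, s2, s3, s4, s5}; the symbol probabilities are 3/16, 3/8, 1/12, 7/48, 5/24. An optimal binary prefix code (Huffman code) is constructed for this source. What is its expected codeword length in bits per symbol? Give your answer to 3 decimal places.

Repeatedly combine the two least-probable nodes; the expected code length is the sum of the merged weights.
merge 1/12 + 7/48 → 11/48
merge 3/16 + 5/24 → 19/48
merge 11/48 + 3/8 → 29/48
merge 19/48 + 29/48 → 1
L = 11/48 + 19/48 + 29/48 + 1 = 107/48 ≈ 2.229 bits/symbol.

2.229 bits/symbol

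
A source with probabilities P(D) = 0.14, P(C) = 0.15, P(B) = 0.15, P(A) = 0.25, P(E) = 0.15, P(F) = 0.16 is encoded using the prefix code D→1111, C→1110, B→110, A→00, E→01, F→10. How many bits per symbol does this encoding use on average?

L̄ = Σ pᵢ·ℓᵢ = 0.14·4 + 0.15·4 + 0.15·3 + 0.25·2 + 0.15·2 + 0.16·2 = 2.73 bits/symbol.

2.73 bits/symbol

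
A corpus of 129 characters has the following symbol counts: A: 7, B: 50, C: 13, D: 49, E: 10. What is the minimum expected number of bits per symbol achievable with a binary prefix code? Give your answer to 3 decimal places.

1.977 bits/symbol

Probabilities are the counts divided by 129.
Repeatedly combine the two least-probable nodes; the expected code length is the sum of the merged weights.
merge 7/129 + 10/129 → 17/129
merge 13/129 + 17/129 → 10/43
merge 10/43 + 49/129 → 79/129
merge 50/129 + 79/129 → 1
L = 17/129 + 10/43 + 79/129 + 1 = 85/43 ≈ 1.977 bits/symbol.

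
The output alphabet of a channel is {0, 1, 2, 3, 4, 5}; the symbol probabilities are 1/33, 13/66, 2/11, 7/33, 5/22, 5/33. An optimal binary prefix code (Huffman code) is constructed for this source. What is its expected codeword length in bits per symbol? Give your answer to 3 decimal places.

Repeatedly combine the two least-probable nodes; the expected code length is the sum of the merged weights.
merge 1/33 + 5/33 → 2/11
merge 2/11 + 2/11 → 4/11
merge 13/66 + 7/33 → 9/22
merge 5/22 + 4/11 → 13/22
merge 9/22 + 13/22 → 1
L = 2/11 + 4/11 + 9/22 + 13/22 + 1 = 28/11 ≈ 2.545 bits/symbol.

2.545 bits/symbol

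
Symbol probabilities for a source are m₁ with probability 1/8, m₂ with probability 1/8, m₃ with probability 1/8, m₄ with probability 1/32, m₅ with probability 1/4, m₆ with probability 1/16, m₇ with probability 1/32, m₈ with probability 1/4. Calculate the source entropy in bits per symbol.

2.6875 bits

Each probability is a power of 1/2, so log₂(1/p) is an integer.
H = Σ p·log₂(1/p) = 1/8·3 + 1/8·3 + 1/8·3 + 1/32·5 + 1/4·2 + 1/16·4 + 1/32·5 + 1/4·2 = 2.6875 bits.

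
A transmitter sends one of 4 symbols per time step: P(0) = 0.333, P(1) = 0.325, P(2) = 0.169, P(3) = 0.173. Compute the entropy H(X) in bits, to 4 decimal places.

1.9266 bits

H = −Σ pᵢ log₂ pᵢ.
−0.333·log₂(0.333) = 0.5283
−0.325·log₂(0.325) = 0.5270
−0.169·log₂(0.169) = 0.4335
−0.173·log₂(0.173) = 0.4379
Sum ≈ 1.9266 → 1.9266 bits.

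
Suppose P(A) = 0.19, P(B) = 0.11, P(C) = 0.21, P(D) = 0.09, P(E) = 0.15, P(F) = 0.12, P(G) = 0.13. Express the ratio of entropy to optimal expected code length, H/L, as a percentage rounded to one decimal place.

98.6%

Entropy H = −Σ p log₂ p ≈ 2.7512 bits.
Huffman merges: 9/100+11/100→1/5; 3/25+13/100→1/4; 3/20+19/100→17/50; 1/5+21/100→41/100; 1/4+17/50→59/100; 41/100+59/100→1. L = 279/100 ≈ 2.7900.
Efficiency = H/L = 2.7512/2.7900 = 98.6%.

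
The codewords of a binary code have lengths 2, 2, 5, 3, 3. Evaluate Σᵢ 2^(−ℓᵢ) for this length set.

0.78125

With common denominator 2^5 = 32: Σ 2^(−ℓᵢ) = 8/32 + 8/32 + 1/32 + 4/32 + 4/32 = 25/32 = 0.78125.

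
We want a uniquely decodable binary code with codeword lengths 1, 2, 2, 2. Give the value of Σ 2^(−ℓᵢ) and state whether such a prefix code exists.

With common denominator 2^2 = 4: Σ 2^(−ℓᵢ) = 2/4 + 1/4 + 1/4 + 1/4 = 5/4 = 1.25.
Kraft's inequality requires Σ ≤ 1; here Σ = 1.25 > 1, so no such prefix code exists.

1.25; no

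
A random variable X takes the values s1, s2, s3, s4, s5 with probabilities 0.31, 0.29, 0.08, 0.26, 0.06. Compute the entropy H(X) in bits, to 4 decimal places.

H = −Σ pᵢ log₂ pᵢ.
−0.31·log₂(0.31) = 0.5238
−0.29·log₂(0.29) = 0.5179
−0.08·log₂(0.08) = 0.2915
−0.26·log₂(0.26) = 0.5053
−0.06·log₂(0.06) = 0.2435
Sum ≈ 2.0820 → 2.0820 bits.

2.0820 bits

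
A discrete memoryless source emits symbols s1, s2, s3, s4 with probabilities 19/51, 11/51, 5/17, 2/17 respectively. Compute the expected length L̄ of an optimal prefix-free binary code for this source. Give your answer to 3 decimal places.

1.961 bits/symbol

Repeatedly combine the two least-probable nodes; the expected code length is the sum of the merged weights.
merge 2/17 + 11/51 → 1/3
merge 5/17 + 1/3 → 32/51
merge 19/51 + 32/51 → 1
L = 1/3 + 32/51 + 1 = 100/51 ≈ 1.961 bits/symbol.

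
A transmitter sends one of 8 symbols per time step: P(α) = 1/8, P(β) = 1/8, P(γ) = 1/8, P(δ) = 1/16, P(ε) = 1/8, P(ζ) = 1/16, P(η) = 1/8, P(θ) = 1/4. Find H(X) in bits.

Each probability is a power of 1/2, so log₂(1/p) is an integer.
H = Σ p·log₂(1/p) = 1/8·3 + 1/8·3 + 1/8·3 + 1/16·4 + 1/8·3 + 1/16·4 + 1/8·3 + 1/4·2 = 2.875 bits.

2.875 bits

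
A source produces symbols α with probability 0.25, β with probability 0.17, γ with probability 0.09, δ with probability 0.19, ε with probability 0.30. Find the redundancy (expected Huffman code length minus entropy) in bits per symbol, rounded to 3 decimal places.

Entropy H = −Σ p log₂ p ≈ 2.2236 bits.
Huffman merges: 9/100+17/100→13/50; 19/100+1/4→11/25; 13/50+3/10→14/25; 11/25+14/25→1. L = 113/50 ≈ 2.2600.
L − H = 2.2600 − 2.2236 = 0.036 bits.

0.036 bits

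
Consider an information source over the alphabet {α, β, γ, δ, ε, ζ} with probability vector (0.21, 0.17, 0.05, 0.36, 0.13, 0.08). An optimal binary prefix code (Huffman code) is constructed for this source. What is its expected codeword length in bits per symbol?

Repeatedly combine the two least-probable nodes; the expected code length is the sum of the merged weights.
merge 1/20 + 2/25 → 13/100
merge 13/100 + 13/100 → 13/50
merge 17/100 + 21/100 → 19/50
merge 13/50 + 9/25 → 31/50
merge 19/50 + 31/50 → 1
L = 13/100 + 13/50 + 19/50 + 31/50 + 1 = 239/100 = 2.39 bits/symbol.

2.39 bits/symbol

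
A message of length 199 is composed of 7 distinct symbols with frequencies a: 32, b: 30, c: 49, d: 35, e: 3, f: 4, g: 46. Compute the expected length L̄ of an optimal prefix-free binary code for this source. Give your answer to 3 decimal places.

Probabilities are the counts divided by 199.
Repeatedly combine the two least-probable nodes; the expected code length is the sum of the merged weights.
merge 3/199 + 4/199 → 7/199
merge 7/199 + 30/199 → 37/199
merge 32/199 + 35/199 → 67/199
merge 37/199 + 46/199 → 83/199
merge 49/199 + 67/199 → 116/199
merge 83/199 + 116/199 → 1
L = 7/199 + 37/199 + 67/199 + 83/199 + 116/199 + 1 = 509/199 ≈ 2.558 bits/symbol.

2.558 bits/symbol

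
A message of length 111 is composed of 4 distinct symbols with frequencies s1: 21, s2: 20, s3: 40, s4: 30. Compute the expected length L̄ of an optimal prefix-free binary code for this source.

Probabilities are the counts divided by 111.
Repeatedly combine the two least-probable nodes; the expected code length is the sum of the merged weights.
merge 20/111 + 7/37 → 41/111
merge 10/37 + 40/111 → 70/111
merge 41/111 + 70/111 → 1
L = 41/111 + 70/111 + 1 = 2 bits/symbol.

2 bits/symbol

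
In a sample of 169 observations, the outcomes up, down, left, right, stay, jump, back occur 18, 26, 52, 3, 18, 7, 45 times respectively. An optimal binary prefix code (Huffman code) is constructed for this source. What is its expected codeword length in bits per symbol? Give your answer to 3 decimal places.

Probabilities are the counts divided by 169.
Repeatedly combine the two least-probable nodes; the expected code length is the sum of the merged weights.
merge 3/169 + 7/169 → 10/169
merge 10/169 + 18/169 → 28/169
merge 18/169 + 2/13 → 44/169
merge 28/169 + 44/169 → 72/169
merge 45/169 + 4/13 → 97/169
merge 72/169 + 97/169 → 1
L = 10/169 + 28/169 + 44/169 + 72/169 + 97/169 + 1 = 420/169 ≈ 2.485 bits/symbol.

2.485 bits/symbol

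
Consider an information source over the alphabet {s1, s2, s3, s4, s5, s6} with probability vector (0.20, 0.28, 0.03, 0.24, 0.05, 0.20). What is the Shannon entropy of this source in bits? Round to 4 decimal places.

2.3050 bits

H = −Σ pᵢ log₂ pᵢ.
−0.20·log₂(0.20) = 0.4644
−0.28·log₂(0.28) = 0.5142
−0.03·log₂(0.03) = 0.1518
−0.24·log₂(0.24) = 0.4941
−0.05·log₂(0.05) = 0.2161
−0.20·log₂(0.20) = 0.4644
Sum ≈ 2.3050 → 2.3050 bits.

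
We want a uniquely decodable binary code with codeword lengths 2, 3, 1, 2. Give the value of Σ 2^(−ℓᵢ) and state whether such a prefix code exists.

1.125; no

With common denominator 2^3 = 8: Σ 2^(−ℓᵢ) = 2/8 + 1/8 + 4/8 + 2/8 = 9/8 = 1.125.
Kraft's inequality requires Σ ≤ 1; here Σ = 1.125 > 1, so no such prefix code exists.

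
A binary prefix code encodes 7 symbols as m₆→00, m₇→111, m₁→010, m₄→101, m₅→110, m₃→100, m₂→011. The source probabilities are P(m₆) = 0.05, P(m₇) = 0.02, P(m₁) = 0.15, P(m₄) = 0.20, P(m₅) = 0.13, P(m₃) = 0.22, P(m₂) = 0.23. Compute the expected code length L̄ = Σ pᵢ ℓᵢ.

L̄ = Σ pᵢ·ℓᵢ = 0.05·2 + 0.02·3 + 0.15·3 + 0.20·3 + 0.13·3 + 0.22·3 + 0.23·3 = 2.95 bits/symbol.

2.95 bits/symbol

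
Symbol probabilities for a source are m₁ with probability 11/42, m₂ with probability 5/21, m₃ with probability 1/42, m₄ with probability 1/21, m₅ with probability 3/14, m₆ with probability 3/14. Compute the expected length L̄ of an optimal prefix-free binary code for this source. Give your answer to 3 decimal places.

Repeatedly combine the two least-probable nodes; the expected code length is the sum of the merged weights.
merge 1/42 + 1/21 → 1/14
merge 1/14 + 3/14 → 2/7
merge 3/14 + 5/21 → 19/42
merge 11/42 + 2/7 → 23/42
merge 19/42 + 23/42 → 1
L = 1/14 + 2/7 + 19/42 + 23/42 + 1 = 33/14 ≈ 2.357 bits/symbol.

2.357 bits/symbol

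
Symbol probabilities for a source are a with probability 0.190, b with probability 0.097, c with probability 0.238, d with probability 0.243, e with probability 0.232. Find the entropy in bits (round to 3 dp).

H = −Σ pᵢ log₂ pᵢ.
−0.190·log₂(0.190) = 0.4552
−0.097·log₂(0.097) = 0.3265
−0.238·log₂(0.238) = 0.4929
−0.243·log₂(0.243) = 0.4960
−0.232·log₂(0.232) = 0.4890
Sum ≈ 2.2596 → 2.260 bits.

2.260 bits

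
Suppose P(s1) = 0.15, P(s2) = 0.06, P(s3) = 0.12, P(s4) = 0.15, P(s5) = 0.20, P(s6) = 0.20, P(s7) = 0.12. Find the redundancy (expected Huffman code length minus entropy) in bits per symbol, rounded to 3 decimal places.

Entropy H = −Σ p log₂ p ≈ 2.7275 bits.
Huffman merges: 3/50+3/25→9/50; 3/25+3/20→27/100; 3/20+9/50→33/100; 1/5+1/5→2/5; 27/100+33/100→3/5; 2/5+3/5→1. L = 139/50 ≈ 2.7800.
L − H = 2.7800 − 2.7275 = 0.052 bits.

0.052 bits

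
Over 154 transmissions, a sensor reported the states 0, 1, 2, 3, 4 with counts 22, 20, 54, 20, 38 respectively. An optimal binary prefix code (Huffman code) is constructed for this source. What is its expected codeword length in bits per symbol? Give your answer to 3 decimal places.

2.260 bits/symbol

Probabilities are the counts divided by 154.
Repeatedly combine the two least-probable nodes; the expected code length is the sum of the merged weights.
merge 10/77 + 10/77 → 20/77
merge 1/7 + 19/77 → 30/77
merge 20/77 + 27/77 → 47/77
merge 30/77 + 47/77 → 1
L = 20/77 + 30/77 + 47/77 + 1 = 174/77 ≈ 2.260 bits/symbol.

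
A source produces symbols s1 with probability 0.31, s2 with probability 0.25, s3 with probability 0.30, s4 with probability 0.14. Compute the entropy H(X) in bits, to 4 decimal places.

H = −Σ pᵢ log₂ pᵢ.
−0.31·log₂(0.31) = 0.5238
−0.25·log₂(0.25) = 0.5000
−0.30·log₂(0.30) = 0.5211
−0.14·log₂(0.14) = 0.3971
Sum ≈ 1.9420 → 1.9420 bits.

1.9420 bits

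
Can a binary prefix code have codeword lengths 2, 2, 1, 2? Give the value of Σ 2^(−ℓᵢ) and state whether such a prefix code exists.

With common denominator 2^2 = 4: Σ 2^(−ℓᵢ) = 1/4 + 1/4 + 2/4 + 1/4 = 5/4 = 1.25.
Kraft's inequality requires Σ ≤ 1; here Σ = 1.25 > 1, so no such prefix code exists.

1.25; no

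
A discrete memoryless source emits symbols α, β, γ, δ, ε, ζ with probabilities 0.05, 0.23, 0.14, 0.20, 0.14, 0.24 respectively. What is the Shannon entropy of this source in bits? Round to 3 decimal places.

H = −Σ pᵢ log₂ pᵢ.
−0.05·log₂(0.05) = 0.2161
−0.23·log₂(0.23) = 0.4877
−0.14·log₂(0.14) = 0.3971
−0.20·log₂(0.20) = 0.4644
−0.14·log₂(0.14) = 0.3971
−0.24·log₂(0.24) = 0.4941
Sum ≈ 2.4565 → 2.457 bits.

2.457 bits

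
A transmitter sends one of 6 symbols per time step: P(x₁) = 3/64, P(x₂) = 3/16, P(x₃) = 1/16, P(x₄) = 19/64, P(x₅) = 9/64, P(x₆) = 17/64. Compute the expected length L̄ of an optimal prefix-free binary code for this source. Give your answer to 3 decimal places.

2.359 bits/symbol

Repeatedly combine the two least-probable nodes; the expected code length is the sum of the merged weights.
merge 3/64 + 1/16 → 7/64
merge 7/64 + 9/64 → 1/4
merge 3/16 + 1/4 → 7/16
merge 17/64 + 19/64 → 9/16
merge 7/16 + 9/16 → 1
L = 7/64 + 1/4 + 7/16 + 9/16 + 1 = 151/64 ≈ 2.359 bits/symbol.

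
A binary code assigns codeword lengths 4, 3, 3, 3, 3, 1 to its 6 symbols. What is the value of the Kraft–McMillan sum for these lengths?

With common denominator 2^4 = 16: Σ 2^(−ℓᵢ) = 1/16 + 2/16 + 2/16 + 2/16 + 2/16 + 8/16 = 17/16 = 1.0625.

1.0625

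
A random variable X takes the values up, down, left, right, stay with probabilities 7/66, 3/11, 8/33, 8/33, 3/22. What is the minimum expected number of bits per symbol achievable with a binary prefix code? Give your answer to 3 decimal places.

2.242 bits/symbol

Repeatedly combine the two least-probable nodes; the expected code length is the sum of the merged weights.
merge 7/66 + 3/22 → 8/33
merge 8/33 + 8/33 → 16/33
merge 8/33 + 3/11 → 17/33
merge 16/33 + 17/33 → 1
L = 8/33 + 16/33 + 17/33 + 1 = 74/33 ≈ 2.242 bits/symbol.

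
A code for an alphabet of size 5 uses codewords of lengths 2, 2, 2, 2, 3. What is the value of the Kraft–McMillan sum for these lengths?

With common denominator 2^3 = 8: Σ 2^(−ℓᵢ) = 2/8 + 2/8 + 2/8 + 2/8 + 1/8 = 9/8 = 1.125.

1.125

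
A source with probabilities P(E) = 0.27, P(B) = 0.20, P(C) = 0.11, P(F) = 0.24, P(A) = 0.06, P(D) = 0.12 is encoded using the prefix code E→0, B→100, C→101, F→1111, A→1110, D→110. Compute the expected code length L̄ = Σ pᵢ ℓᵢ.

2.76 bits/symbol

L̄ = Σ pᵢ·ℓᵢ = 0.27·1 + 0.20·3 + 0.11·3 + 0.24·4 + 0.06·4 + 0.12·3 = 2.76 bits/symbol.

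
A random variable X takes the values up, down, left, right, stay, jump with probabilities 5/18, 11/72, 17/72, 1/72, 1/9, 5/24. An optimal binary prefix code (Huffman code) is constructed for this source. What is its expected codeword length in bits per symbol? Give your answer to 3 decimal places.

Repeatedly combine the two least-probable nodes; the expected code length is the sum of the merged weights.
merge 1/72 + 1/9 → 1/8
merge 1/8 + 11/72 → 5/18
merge 5/24 + 17/72 → 4/9
merge 5/18 + 5/18 → 5/9
merge 4/9 + 5/9 → 1
L = 1/8 + 5/18 + 4/9 + 5/9 + 1 = 173/72 ≈ 2.403 bits/symbol.

2.403 bits/symbol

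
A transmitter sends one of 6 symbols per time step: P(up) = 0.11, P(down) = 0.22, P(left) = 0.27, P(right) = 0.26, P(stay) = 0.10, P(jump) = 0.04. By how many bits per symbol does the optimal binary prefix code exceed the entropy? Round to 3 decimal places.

Entropy H = −Σ p log₂ p ≈ 2.3641 bits.
Huffman merges: 1/25+1/10→7/50; 11/100+7/50→1/4; 11/50+1/4→47/100; 13/50+27/100→53/100; 47/100+53/100→1. L = 239/100 ≈ 2.3900.
L − H = 2.3900 − 2.3641 = 0.026 bits.

0.026 bits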